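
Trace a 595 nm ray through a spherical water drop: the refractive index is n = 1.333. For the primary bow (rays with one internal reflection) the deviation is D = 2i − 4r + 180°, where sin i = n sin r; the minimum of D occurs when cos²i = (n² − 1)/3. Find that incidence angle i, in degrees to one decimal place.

59.4°

cos²i = (1.333² − 1)/3 = (1.77689 − 1)/3 = 0.25896.
cos i = 0.50888, so i = 59.410°.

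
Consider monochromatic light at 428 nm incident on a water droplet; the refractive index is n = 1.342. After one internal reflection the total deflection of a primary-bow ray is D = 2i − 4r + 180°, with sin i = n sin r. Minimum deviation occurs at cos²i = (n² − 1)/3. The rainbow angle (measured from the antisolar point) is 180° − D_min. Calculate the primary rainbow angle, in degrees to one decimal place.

40.8°

cos²i = (1.80096 − 1)/3 = 0.26699; i = arccos(0.51671) = 58.888°.
sin r = sin 58.888°/1.342 = 0.63797; r = 39.641°.
D_min = 2·58.888° − 4·39.641° + 180° = 139.213°.
Rainbow angle = 180° − D_min = 40.787°.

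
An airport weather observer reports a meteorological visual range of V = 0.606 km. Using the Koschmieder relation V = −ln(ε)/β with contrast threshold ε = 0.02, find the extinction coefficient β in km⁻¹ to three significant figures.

6.46 km⁻¹

β = −ln(0.02) / V = 3.912 / 0.606 = 6.4555 km⁻¹.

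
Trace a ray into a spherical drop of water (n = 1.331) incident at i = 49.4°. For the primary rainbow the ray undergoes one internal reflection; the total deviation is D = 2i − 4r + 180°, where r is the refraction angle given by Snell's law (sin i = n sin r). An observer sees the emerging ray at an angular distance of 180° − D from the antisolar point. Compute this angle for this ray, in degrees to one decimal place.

sin r = sin 49.4° / 1.331 = 0.7593/1.331 = 0.5705; r = 34.78°.
D = 2·49.4° − 4·34.78° + 180° = 98.80° − 139.13° + 180° = 139.67°.
Angle from antisolar point = 180° − D = 40.33°.

40.3°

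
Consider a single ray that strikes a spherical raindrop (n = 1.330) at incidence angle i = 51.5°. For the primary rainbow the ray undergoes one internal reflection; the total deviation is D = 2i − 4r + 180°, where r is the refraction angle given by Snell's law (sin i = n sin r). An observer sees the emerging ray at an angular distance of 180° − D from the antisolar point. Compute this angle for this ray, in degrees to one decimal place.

41.2°

sin r = sin 51.5° / 1.330 = 0.7826/1.330 = 0.5884; r = 36.05°.
D = 2·51.5° − 4·36.05° + 180° = 103.00° − 144.18° + 180° = 138.82°.
Angle from antisolar point = 180° − D = 41.18°.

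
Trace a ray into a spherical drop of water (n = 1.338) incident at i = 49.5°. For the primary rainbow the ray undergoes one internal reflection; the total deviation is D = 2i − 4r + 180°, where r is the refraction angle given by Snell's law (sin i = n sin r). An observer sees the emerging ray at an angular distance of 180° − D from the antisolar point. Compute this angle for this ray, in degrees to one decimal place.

sin r = sin 49.5° / 1.338 = 0.7604/1.338 = 0.5683; r = 34.63°.
D = 2·49.5° − 4·34.63° + 180° = 99.00° − 138.53° + 180° = 140.47°.
Angle from antisolar point = 180° − D = 39.53°.

39.5°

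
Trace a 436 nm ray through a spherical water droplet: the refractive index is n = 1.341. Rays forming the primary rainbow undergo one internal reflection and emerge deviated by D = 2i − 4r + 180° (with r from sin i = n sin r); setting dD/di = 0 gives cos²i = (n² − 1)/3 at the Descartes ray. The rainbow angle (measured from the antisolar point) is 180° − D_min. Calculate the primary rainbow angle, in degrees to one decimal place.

40.9°

cos²i = (1.79828 − 1)/3 = 0.26609; i = arccos(0.51584) = 58.946°.
sin r = sin 58.946°/1.341 = 0.63884; r = 39.705°.
D_min = 2·58.946° − 4·39.705° + 180° = 139.071°.
Rainbow angle = 180° − D_min = 40.929°.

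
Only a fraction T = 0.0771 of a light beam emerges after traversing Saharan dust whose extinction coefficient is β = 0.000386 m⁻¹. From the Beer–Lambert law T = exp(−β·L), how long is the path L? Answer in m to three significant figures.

Beer–Lambert: T = exp(−βL) ⇒ L = −ln(T)/β = −ln(0.0771)/0.000386 = 2.5627/0.000386 = 6639 m.

6640 m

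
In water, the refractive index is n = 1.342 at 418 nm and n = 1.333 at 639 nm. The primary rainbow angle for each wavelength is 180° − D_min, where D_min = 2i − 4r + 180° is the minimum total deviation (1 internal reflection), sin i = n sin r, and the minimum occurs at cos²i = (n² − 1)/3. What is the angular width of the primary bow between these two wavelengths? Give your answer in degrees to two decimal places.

At 418 nm (n = 1.342): cos²i = 0.26699 → i = 58.888°, r = 39.641°, D_min = 139.213°, rainbow angle = 40.787°.
At 639 nm (n = 1.333): cos²i = 0.25896 → i = 59.410°, r = 40.225°, D_min = 137.922°, rainbow angle = 42.078°.
Angular width = |40.787° − 42.078°| = 1.291°.

1.29°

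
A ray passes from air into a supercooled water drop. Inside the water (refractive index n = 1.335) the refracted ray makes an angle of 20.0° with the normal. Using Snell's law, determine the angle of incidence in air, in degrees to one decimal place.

27.2°

Snell: sin θ_i = n · sin θ_r = 1.335 × sin 20.0° = 1.335 × 0.3420 = 0.4566.
θ_i = arcsin(0.4566) = 27.17°.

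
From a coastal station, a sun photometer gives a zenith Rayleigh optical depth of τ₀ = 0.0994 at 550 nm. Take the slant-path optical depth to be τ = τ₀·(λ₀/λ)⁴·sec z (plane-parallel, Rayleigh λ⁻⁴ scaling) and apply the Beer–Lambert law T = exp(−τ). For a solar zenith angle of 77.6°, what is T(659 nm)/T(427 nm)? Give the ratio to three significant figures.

2.86

Airmass: sec 77.6° = 4.6569.
τ(659 nm) = 0.0994 × (550/659)⁴ × 4.6569 = 0.0994 × 0.4852 × 4.6569 = 0.2246.
τ(427 nm) = 0.0994 × (550/427)⁴ × 4.6569 = 0.0994 × 2.7526 × 4.6569 = 1.2742.
T(659)/T(427) = exp(τ_B − τ_A) = exp(1.0496) = 2.8564.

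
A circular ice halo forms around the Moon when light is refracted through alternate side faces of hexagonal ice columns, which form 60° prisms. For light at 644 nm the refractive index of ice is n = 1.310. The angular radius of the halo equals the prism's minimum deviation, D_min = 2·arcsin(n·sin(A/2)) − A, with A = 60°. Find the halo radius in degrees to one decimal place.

n·sin(A/2) = 1.310 × sin 30° = 1.310 × 0.5000 = 0.6550.
D_min = 2·arcsin(0.6550) − 60° = 2 × 40.920° − 60° = 21.839°.

21.8°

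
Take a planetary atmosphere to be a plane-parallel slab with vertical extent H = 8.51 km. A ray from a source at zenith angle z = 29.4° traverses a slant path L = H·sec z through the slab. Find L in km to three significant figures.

sec z = 1/cos 29.4° = 1.1478.
L = 8.51 × 1.1478 = 9.768 km.

9.77 km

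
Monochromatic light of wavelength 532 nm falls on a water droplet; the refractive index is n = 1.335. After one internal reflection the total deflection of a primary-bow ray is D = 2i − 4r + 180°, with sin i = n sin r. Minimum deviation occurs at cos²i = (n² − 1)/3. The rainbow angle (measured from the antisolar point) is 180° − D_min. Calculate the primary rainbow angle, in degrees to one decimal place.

cos²i = (1.78222 − 1)/3 = 0.26074; i = arccos(0.51063) = 59.294°.
sin r = sin 59.294°/1.335 = 0.64405; r = 40.094°.
D_min = 2·59.294° − 4·40.094° + 180° = 138.212°.
Rainbow angle = 180° − D_min = 41.788°.

41.8°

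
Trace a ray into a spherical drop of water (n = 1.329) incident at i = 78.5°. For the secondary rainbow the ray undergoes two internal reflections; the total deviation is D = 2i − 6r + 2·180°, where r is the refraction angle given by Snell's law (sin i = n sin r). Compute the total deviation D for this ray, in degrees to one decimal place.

sin r = sin 78.5° / 1.329 = 0.9799/1.329 = 0.7373; r = 47.51°.
D = 2·78.5° − 6·47.51° + 2·180° = 157.00° − 285.03° + 360° = 231.97°.

232.0°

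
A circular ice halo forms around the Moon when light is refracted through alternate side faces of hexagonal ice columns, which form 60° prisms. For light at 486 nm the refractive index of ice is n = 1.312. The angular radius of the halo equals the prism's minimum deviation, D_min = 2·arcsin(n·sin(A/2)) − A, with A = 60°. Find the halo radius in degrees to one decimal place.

22.0°

n·sin(A/2) = 1.312 × sin 30° = 1.312 × 0.5000 = 0.6560.
D_min = 2·arcsin(0.6560) − 60° = 2 × 40.996° − 60° = 21.991°.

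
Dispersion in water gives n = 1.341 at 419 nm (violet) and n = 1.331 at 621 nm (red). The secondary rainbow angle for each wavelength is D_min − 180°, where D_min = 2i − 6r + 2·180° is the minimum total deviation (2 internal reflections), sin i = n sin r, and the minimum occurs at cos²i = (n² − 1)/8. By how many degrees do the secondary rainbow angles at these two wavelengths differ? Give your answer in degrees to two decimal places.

At 419 nm (n = 1.341): cos²i = 0.09979 → i = 71.586°, r = 45.034°, D_min = 232.966°, rainbow angle = 52.966°.
At 621 nm (n = 1.331): cos²i = 0.09645 → i = 71.907°, r = 45.575°, D_min = 230.365°, rainbow angle = 50.365°.
Angular width = |52.966° − 50.365°| = 2.601°.

2.60°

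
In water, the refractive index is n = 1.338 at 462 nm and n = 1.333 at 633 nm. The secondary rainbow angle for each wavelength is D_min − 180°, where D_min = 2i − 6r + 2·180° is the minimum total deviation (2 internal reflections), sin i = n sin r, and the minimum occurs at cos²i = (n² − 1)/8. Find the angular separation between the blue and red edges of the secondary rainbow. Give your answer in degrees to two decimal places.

1.30°

At 462 nm (n = 1.338): cos²i = 0.09878 → i = 71.682°, r = 45.195°, D_min = 232.193°, rainbow angle = 52.193°.
At 633 nm (n = 1.333): cos²i = 0.09711 → i = 71.843°, r = 45.466°, D_min = 230.891°, rainbow angle = 50.891°.
Angular width = |52.193° − 50.891°| = 1.302°.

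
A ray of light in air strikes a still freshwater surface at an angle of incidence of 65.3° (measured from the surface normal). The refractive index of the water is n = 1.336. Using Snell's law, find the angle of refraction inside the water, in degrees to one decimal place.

42.8°

Snell: sin θ_r = sin θ_i / n = sin 65.3° / 1.336 = 0.9085 / 1.336 = 0.6800.
θ_r = arcsin(0.6800) = 42.85°.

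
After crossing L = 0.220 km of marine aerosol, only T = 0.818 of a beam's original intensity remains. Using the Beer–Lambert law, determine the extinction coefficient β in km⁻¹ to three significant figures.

Beer–Lambert: T = exp(−βL) ⇒ β = −ln(T)/L = −ln(0.818)/0.220 = 0.2009/0.220 = 0.9131 km⁻¹.

0.913 km⁻¹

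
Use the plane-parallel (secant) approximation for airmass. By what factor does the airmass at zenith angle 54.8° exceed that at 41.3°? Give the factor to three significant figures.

1.30

X(54.8°)/X(41.3°) = sec 54.8° / sec 41.3° = cos 41.3° / cos 54.8° = 0.7513/0.5764 = 1.3033.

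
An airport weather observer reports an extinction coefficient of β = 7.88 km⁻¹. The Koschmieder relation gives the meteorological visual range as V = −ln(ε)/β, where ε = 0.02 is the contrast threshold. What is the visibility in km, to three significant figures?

0.496 km

V = −ln(0.02) / 7.88 = 3.912 / 7.88 = 0.4964 km.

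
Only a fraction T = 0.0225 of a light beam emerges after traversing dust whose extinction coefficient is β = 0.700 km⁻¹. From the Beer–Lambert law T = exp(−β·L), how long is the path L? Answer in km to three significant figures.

5.42 km

Beer–Lambert: T = exp(−βL) ⇒ L = −ln(T)/β = −ln(0.0225)/0.700 = 3.7942/0.700 = 5.42 km.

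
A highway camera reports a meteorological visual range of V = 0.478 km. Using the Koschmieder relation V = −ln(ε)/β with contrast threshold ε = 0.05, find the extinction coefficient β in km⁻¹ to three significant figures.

β = −ln(0.05) / V = 2.996 / 0.478 = 6.2672 km⁻¹.

6.27 km⁻¹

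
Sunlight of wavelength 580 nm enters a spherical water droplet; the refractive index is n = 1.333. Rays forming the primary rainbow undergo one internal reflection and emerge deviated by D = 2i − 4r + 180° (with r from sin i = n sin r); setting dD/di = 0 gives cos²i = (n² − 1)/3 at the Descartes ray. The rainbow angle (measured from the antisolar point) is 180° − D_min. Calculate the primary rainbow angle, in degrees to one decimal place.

42.1°

cos²i = (1.77689 − 1)/3 = 0.25896; i = arccos(0.50888) = 59.410°.
sin r = sin 59.410°/1.333 = 0.64579; r = 40.225°.
D_min = 2·59.410° − 4·40.225° + 180° = 137.922°.
Rainbow angle = 180° − D_min = 42.078°.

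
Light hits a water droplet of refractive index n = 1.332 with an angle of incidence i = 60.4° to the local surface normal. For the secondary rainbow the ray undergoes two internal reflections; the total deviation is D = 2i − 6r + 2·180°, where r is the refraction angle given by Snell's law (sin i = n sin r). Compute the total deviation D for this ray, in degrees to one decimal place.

sin r = sin 60.4° / 1.332 = 0.8695/1.332 = 0.6528; r = 40.75°.
D = 2·60.4° − 6·40.75° + 2·180° = 120.80° − 244.51° + 360° = 236.29°.

236.3°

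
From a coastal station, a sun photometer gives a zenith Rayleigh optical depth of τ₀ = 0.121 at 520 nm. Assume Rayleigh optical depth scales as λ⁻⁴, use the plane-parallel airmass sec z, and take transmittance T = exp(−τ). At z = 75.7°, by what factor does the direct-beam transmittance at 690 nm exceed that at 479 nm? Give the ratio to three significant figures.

1.69

Airmass: sec 75.7° = 4.0486.
τ(690 nm) = 0.121 × (520/690)⁴ × 4.0486 = 0.121 × 0.3226 × 4.0486 = 0.1580.
τ(479 nm) = 0.121 × (520/479)⁴ × 4.0486 = 0.121 × 1.3889 × 4.0486 = 0.6804.
T(690)/T(479) = exp(τ_B − τ_A) = exp(0.5224) = 1.6860.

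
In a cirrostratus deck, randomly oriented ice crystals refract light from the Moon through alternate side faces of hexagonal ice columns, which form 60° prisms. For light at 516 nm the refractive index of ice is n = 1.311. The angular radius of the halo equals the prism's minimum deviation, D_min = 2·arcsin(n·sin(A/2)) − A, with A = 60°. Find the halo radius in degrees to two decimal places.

21.92°

n·sin(A/2) = 1.311 × sin 30° = 1.311 × 0.5000 = 0.6555.
D_min = 2·arcsin(0.6555) − 60° = 2 × 40.958° − 60° = 21.915°.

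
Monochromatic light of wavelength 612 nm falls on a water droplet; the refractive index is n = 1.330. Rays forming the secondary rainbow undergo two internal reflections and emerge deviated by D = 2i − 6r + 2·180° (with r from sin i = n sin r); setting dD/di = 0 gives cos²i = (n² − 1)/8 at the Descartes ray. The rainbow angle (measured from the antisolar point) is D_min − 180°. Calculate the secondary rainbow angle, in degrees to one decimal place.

cos²i = (1.76890 − 1)/8 = 0.09611; i = arccos(0.31002) = 71.940°.
sin r = sin 71.940°/1.330 = 0.71483; r = 45.630°.
D_min = 2·71.940° − 6·45.630° + 360° = 230.101°.
Rainbow angle = D_min − 180° = 50.101°.

50.1°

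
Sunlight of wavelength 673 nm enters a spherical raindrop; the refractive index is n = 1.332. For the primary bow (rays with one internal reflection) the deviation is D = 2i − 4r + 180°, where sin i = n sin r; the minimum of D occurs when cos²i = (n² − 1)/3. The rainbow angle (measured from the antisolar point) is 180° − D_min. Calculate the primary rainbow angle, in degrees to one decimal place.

42.2°

cos²i = (1.77422 − 1)/3 = 0.25807; i = arccos(0.50801) = 59.469°.
sin r = sin 59.469°/1.332 = 0.64666; r = 40.290°.
D_min = 2·59.469° − 4·40.290° + 180° = 137.776°.
Rainbow angle = 180° − D_min = 42.224°.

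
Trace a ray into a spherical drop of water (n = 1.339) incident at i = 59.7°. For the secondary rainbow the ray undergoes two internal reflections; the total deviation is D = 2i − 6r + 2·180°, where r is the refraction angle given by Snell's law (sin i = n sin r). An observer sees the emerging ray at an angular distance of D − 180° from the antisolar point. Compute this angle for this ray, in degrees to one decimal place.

58.5°

sin r = sin 59.7° / 1.339 = 0.8634/1.339 = 0.6448; r = 40.15°.
D = 2·59.7° − 6·40.15° + 2·180° = 119.40° − 240.91° + 360° = 238.49°.
Angle from antisolar point = D − 180° = 58.49°.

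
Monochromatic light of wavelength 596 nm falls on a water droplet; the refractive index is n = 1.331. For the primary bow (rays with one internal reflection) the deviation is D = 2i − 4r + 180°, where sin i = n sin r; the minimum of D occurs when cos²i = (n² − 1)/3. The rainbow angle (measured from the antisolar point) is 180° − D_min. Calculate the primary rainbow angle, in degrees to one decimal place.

42.4°

cos²i = (1.77156 − 1)/3 = 0.25719; i = arccos(0.50714) = 59.527°.
sin r = sin 59.527°/1.331 = 0.64753; r = 40.356°.
D_min = 2·59.527° − 4·40.356° + 180° = 137.630°.
Rainbow angle = 180° − D_min = 42.370°.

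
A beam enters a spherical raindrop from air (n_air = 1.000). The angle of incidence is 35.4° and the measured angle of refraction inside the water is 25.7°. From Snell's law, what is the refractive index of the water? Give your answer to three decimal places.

1.336

n = sin θ_i / sin θ_r = sin 35.4° / sin 25.7° = 0.5793 / 0.4337 = 1.3358.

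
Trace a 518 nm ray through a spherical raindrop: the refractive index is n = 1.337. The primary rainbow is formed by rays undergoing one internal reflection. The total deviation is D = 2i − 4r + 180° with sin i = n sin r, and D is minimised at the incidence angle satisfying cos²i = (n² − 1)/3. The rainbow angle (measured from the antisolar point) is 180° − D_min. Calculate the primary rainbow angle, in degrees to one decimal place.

cos²i = (1.78757 − 1)/3 = 0.26252; i = arccos(0.51237) = 59.178°.
sin r = sin 59.178°/1.337 = 0.64231; r = 39.964°.
D_min = 2·59.178° − 4·39.964° + 180° = 138.500°.
Rainbow angle = 180° − D_min = 41.500°.

41.5°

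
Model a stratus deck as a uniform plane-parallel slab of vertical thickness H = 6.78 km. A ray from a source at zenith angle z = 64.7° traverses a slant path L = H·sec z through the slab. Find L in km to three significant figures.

sec z = 1/cos 64.7° = 2.3400.
L = 6.78 × 2.3400 = 15.865 km.

15.9 km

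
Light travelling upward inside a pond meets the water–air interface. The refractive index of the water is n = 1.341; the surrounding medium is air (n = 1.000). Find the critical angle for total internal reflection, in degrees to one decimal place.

48.2°

sin θ_c = n_air / n = 1.000 / 1.341 = 0.7457.
θ_c = arcsin(0.7457) = 48.22°.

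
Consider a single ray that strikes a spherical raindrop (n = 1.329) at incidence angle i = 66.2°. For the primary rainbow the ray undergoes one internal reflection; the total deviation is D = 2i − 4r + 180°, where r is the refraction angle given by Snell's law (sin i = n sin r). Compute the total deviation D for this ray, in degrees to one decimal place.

138.4°

sin r = sin 66.2° / 1.329 = 0.9150/1.329 = 0.6885; r = 43.51°.
D = 2·66.2° − 4·43.51° + 180° = 132.40° − 174.03° + 180° = 138.37°.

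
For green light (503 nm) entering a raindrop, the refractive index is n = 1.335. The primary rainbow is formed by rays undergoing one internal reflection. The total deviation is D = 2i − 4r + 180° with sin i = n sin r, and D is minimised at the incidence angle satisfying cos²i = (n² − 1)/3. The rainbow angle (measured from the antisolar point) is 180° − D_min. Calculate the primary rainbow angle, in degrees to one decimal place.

cos²i = (1.78222 − 1)/3 = 0.26074; i = arccos(0.51063) = 59.294°.
sin r = sin 59.294°/1.335 = 0.64405; r = 40.094°.
D_min = 2·59.294° − 4·40.094° + 180° = 138.212°.
Rainbow angle = 180° − D_min = 41.788°.

41.8°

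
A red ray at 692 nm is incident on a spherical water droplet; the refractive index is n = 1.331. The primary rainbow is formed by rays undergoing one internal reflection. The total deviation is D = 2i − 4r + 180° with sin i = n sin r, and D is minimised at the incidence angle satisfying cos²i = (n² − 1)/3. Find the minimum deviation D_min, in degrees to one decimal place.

137.6°

cos²i = (1.77156 − 1)/3 = 0.25719; i = arccos(0.50714) = 59.527°.
sin r = sin 59.527°/1.331 = 0.64753; r = 40.356°.
D_min = 2·59.527° − 4·40.356° + 180° = 137.630°.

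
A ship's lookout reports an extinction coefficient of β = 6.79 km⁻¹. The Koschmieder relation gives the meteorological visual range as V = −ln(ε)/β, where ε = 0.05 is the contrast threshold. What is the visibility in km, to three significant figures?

0.441 km

V = −ln(0.05) / 6.79 = 2.996 / 6.79 = 0.4412 km.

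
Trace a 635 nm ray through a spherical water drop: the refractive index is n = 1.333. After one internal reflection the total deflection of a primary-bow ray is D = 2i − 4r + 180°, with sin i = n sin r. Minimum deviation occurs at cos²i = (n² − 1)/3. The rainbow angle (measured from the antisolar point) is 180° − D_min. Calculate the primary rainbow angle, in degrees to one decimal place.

42.1°

cos²i = (1.77689 − 1)/3 = 0.25896; i = arccos(0.50888) = 59.410°.
sin r = sin 59.410°/1.333 = 0.64579; r = 40.225°.
D_min = 2·59.410° − 4·40.225° + 180° = 137.922°.
Rainbow angle = 180° − D_min = 42.078°.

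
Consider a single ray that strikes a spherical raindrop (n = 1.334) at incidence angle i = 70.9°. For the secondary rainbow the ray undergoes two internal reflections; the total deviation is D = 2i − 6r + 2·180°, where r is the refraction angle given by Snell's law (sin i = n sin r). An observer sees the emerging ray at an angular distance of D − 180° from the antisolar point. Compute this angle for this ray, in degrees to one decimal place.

51.2°

sin r = sin 70.9° / 1.334 = 0.9449/1.334 = 0.7084; r = 45.10°.
D = 2·70.9° − 6·45.10° + 2·180° = 141.80° − 270.61° + 360° = 231.19°.
Angle from antisolar point = D − 180° = 51.19°.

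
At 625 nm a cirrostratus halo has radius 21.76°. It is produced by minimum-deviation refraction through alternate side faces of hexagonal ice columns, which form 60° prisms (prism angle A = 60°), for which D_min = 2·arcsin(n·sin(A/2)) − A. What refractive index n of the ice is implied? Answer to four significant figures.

1.309

Rearranging: n = sin((D_min + A)/2) / sin(A/2).
(D_min + A)/2 = (21.76° + 60°)/2 = 40.880°.
n = sin 40.880° / sin 30° = 0.6545 / 0.5000 = 1.3090.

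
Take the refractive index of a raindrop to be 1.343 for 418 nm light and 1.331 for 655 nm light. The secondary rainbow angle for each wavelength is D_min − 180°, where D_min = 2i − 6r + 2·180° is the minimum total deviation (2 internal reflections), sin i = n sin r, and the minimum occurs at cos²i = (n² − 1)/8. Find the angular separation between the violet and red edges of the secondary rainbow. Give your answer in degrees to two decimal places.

3.11°

At 418 nm (n = 1.343): cos²i = 0.10046 → i = 71.522°, r = 44.928°, D_min = 233.478°, rainbow angle = 53.478°.
At 655 nm (n = 1.331): cos²i = 0.09645 → i = 71.907°, r = 45.575°, D_min = 230.365°, rainbow angle = 50.365°.
Angular width = |53.478° − 50.365°| = 3.113°.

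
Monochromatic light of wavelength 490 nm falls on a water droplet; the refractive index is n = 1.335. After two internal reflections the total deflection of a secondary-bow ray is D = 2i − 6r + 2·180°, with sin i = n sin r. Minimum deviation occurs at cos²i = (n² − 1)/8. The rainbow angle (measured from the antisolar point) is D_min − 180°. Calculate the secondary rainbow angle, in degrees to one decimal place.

51.4°

cos²i = (1.78222 − 1)/8 = 0.09778; i = arccos(0.31269) = 71.778°.
sin r = sin 71.778°/1.335 = 0.71150; r = 45.357°.
D_min = 2·71.778° − 6·45.357° + 360° = 231.414°.
Rainbow angle = D_min − 180° = 51.414°.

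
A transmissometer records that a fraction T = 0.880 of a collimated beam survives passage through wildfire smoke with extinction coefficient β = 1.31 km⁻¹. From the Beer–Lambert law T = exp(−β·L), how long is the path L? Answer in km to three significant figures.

Beer–Lambert: T = exp(−βL) ⇒ L = −ln(T)/β = −ln(0.880)/1.31 = 0.1278/1.31 = 0.09758 km.

0.0976 km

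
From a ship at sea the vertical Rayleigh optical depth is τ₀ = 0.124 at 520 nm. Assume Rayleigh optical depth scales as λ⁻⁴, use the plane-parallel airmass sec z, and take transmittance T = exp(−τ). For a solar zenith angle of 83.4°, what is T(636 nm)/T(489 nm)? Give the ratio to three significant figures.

Airmass: sec 83.4° = 8.7004.
τ(636 nm) = 0.124 × (520/636)⁴ × 8.7004 = 0.124 × 0.4469 × 8.7004 = 0.4821.
τ(489 nm) = 0.124 × (520/489)⁴ × 8.7004 = 0.124 × 1.2787 × 8.7004 = 1.3796.
T(636)/T(489) = exp(τ_B − τ_A) = exp(0.8974) = 2.4533.

2.45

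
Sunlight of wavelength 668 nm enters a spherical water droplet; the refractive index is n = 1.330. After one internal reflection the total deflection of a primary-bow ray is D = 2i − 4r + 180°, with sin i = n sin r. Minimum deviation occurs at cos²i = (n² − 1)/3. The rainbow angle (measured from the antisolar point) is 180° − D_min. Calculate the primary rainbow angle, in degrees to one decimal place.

cos²i = (1.76890 − 1)/3 = 0.25630; i = arccos(0.50626) = 59.585°.
sin r = sin 59.585°/1.330 = 0.64841; r = 40.422°.
D_min = 2·59.585° − 4·40.422° + 180° = 137.484°.
Rainbow angle = 180° − D_min = 42.516°.

42.5°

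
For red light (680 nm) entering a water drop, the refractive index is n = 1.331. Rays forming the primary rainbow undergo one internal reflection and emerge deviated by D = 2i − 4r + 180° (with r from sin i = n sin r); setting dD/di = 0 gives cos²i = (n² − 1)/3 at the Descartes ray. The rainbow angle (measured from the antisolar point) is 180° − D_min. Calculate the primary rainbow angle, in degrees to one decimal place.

cos²i = (1.77156 − 1)/3 = 0.25719; i = arccos(0.50714) = 59.527°.
sin r = sin 59.527°/1.331 = 0.64753; r = 40.356°.
D_min = 2·59.527° − 4·40.356° + 180° = 137.630°.
Rainbow angle = 180° − D_min = 42.370°.

42.4°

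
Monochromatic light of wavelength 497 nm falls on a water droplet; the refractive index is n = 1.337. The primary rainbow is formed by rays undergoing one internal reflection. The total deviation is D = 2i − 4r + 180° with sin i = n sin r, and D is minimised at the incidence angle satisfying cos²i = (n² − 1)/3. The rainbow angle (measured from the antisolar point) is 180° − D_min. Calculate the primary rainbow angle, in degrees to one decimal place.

41.5°

cos²i = (1.78757 − 1)/3 = 0.26252; i = arccos(0.51237) = 59.178°.
sin r = sin 59.178°/1.337 = 0.64231; r = 39.964°.
D_min = 2·59.178° − 4·39.964° + 180° = 138.500°.
Rainbow angle = 180° − D_min = 41.500°.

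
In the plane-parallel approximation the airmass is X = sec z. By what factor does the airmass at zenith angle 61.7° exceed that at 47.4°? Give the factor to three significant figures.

X(61.7°)/X(47.4°) = sec 61.7° / sec 47.4° = cos 47.4° / cos 61.7° = 0.6769/0.4741 = 1.4277.

1.43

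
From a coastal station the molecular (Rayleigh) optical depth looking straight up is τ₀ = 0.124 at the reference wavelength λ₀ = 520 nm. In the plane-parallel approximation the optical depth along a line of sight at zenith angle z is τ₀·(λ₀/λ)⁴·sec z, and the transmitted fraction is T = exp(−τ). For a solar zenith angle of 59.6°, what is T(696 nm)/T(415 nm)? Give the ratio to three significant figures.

Airmass: sec 59.6° = 1.9762.
τ(696 nm) = 0.124 × (520/696)⁴ × 1.9762 = 0.124 × 0.3116 × 1.9762 = 0.0764.
τ(415 nm) = 0.124 × (520/415)⁴ × 1.9762 = 0.124 × 2.4650 × 1.9762 = 0.6040.
T(696)/T(415) = exp(τ_B − τ_A) = exp(0.5277) = 1.6950.

1.70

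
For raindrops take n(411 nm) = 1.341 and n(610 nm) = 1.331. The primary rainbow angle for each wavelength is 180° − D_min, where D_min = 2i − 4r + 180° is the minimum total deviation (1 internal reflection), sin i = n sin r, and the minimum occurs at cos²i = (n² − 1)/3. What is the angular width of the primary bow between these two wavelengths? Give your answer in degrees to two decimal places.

1.44°

At 411 nm (n = 1.341): cos²i = 0.26609 → i = 58.946°, r = 39.705°, D_min = 139.071°, rainbow angle = 40.929°.
At 610 nm (n = 1.331): cos²i = 0.25719 → i = 59.527°, r = 40.356°, D_min = 137.630°, rainbow angle = 42.370°.
Angular width = |40.929° − 42.370°| = 1.441°.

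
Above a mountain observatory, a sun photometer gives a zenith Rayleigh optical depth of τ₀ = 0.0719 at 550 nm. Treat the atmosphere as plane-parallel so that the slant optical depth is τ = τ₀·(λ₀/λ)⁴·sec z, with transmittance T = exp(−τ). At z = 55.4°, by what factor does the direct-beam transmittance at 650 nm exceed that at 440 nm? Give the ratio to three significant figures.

1.28

Airmass: sec 55.4° = 1.7610.
τ(650 nm) = 0.0719 × (550/650)⁴ × 1.7610 = 0.0719 × 0.5126 × 1.7610 = 0.0649.
τ(440 nm) = 0.0719 × (550/440)⁴ × 1.7610 = 0.0719 × 2.4414 × 1.7610 = 0.3091.
T(650)/T(440) = exp(τ_B − τ_A) = exp(0.2442) = 1.2766.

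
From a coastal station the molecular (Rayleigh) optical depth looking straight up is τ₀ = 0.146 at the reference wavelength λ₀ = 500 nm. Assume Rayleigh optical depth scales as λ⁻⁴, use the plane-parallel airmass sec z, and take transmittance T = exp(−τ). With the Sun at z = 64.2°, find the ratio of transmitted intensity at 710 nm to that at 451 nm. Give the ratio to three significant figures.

1.53

Airmass: sec 64.2° = 2.2976.
τ(710 nm) = 0.146 × (500/710)⁴ × 2.2976 = 0.146 × 0.2459 × 2.2976 = 0.0825.
τ(451 nm) = 0.146 × (500/451)⁴ × 2.2976 = 0.146 × 1.5107 × 2.2976 = 0.5068.
T(710)/T(451) = exp(τ_B − τ_A) = exp(0.4243) = 1.5285.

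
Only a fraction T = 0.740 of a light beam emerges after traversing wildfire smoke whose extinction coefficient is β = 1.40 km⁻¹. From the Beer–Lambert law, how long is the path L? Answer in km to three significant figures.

Beer–Lambert: T = exp(−βL) ⇒ L = −ln(T)/β = −ln(0.740)/1.40 = 0.3011/1.40 = 0.2151 km.

0.215 km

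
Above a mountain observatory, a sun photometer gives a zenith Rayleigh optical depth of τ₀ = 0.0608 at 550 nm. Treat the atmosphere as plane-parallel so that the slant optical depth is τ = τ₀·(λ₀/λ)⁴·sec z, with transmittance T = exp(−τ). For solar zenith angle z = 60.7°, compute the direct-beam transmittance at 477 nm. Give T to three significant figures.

0.803

sec 60.7° = 2.0434.
τ = 0.0608 × (550/477)⁴ × 2.0434 = 0.0608 × 1.7676 × 2.0434 = 0.2196.
T = exp(−0.2196) = 0.8028.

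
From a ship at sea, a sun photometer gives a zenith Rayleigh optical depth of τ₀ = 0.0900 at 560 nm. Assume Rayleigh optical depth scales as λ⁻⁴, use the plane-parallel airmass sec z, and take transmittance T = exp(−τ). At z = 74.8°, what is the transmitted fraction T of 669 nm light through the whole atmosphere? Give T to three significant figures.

0.845

sec 74.8° = 3.8140.
τ = 0.0900 × (560/669)⁴ × 3.8140 = 0.0900 × 0.4910 × 3.8140 = 0.1685.
T = exp(−0.1685) = 0.8449.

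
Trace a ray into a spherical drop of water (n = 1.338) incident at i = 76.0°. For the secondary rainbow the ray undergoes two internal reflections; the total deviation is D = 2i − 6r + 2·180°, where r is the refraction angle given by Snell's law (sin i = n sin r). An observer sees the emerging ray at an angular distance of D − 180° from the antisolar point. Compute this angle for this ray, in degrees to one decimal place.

sin r = sin 76.0° / 1.338 = 0.9703/1.338 = 0.7252; r = 46.48°.
D = 2·76.0° − 6·46.48° + 2·180° = 152.00° − 278.90° + 360° = 233.10°.
Angle from antisolar point = D − 180° = 53.10°.

53.1°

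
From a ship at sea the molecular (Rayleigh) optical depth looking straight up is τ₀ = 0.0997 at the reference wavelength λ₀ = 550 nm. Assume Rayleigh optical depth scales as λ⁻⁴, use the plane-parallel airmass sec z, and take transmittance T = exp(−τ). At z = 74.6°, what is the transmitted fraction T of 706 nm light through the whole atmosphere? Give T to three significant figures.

0.871

sec 74.6° = 3.7657.
τ = 0.0997 × (550/706)⁴ × 3.7657 = 0.0997 × 0.3683 × 3.7657 = 0.1383.
T = exp(−0.1383) = 0.8709.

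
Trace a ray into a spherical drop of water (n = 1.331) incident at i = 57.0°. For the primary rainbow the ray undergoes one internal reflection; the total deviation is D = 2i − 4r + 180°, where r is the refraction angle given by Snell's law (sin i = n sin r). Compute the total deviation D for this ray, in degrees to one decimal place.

137.8°

sin r = sin 57.0° / 1.331 = 0.8387/1.331 = 0.6301; r = 39.06°.
D = 2·57.0° − 4·39.06° + 180° = 114.00° − 156.23° + 180° = 137.77°.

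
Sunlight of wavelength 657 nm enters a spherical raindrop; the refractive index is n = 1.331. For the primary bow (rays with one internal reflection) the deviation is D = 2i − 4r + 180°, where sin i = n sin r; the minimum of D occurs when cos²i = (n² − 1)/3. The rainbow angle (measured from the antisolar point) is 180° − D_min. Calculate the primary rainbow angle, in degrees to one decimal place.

cos²i = (1.77156 − 1)/3 = 0.25719; i = arccos(0.50714) = 59.527°.
sin r = sin 59.527°/1.331 = 0.64753; r = 40.356°.
D_min = 2·59.527° − 4·40.356° + 180° = 137.630°.
Rainbow angle = 180° − D_min = 42.370°.

42.4°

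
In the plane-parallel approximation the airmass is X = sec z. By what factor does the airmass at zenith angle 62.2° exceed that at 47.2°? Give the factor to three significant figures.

X(62.2°)/X(47.2°) = sec 62.2° / sec 47.2° = cos 47.2° / cos 62.2° = 0.6794/0.4664 = 1.4568.

1.46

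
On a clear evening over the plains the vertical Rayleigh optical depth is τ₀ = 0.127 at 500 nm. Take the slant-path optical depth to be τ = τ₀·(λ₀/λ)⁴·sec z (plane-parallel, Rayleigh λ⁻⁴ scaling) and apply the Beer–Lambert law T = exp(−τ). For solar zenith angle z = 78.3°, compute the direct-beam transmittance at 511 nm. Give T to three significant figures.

0.563

sec 78.3° = 4.9313.
τ = 0.127 × (500/511)⁴ × 4.9313 = 0.127 × 0.9166 × 4.9313 = 0.5741.
T = exp(−0.5741) = 0.5632.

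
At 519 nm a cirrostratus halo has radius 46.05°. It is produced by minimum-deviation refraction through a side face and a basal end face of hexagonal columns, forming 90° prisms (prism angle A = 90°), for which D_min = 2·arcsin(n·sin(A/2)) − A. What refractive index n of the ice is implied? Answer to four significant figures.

1.311

Rearranging: n = sin((D_min + A)/2) / sin(A/2).
(D_min + A)/2 = (46.05° + 90°)/2 = 68.025°.
n = sin 68.025° / sin 45° = 0.9273 / 0.7071 = 1.3115.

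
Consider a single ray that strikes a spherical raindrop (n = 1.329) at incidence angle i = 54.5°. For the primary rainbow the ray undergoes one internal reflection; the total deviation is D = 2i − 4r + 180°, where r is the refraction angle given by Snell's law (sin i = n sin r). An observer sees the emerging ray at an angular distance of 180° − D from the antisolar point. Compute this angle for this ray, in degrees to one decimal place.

42.1°

sin r = sin 54.5° / 1.329 = 0.8141/1.329 = 0.6126; r = 37.78°.
D = 2·54.5° − 4·37.78° + 180° = 109.00° − 151.10° + 180° = 137.90°.
Angle from antisolar point = 180° − D = 42.10°.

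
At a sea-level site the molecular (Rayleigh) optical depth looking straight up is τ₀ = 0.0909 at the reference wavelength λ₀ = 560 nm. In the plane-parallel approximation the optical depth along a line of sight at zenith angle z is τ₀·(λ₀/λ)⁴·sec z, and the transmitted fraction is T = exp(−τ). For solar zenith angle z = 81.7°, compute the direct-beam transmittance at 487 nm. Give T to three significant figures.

sec 81.7° = 6.9273.
τ = 0.0909 × (560/487)⁴ × 6.9273 = 0.0909 × 1.7484 × 6.9273 = 1.1009.
T = exp(−1.1009) = 0.3326.

0.333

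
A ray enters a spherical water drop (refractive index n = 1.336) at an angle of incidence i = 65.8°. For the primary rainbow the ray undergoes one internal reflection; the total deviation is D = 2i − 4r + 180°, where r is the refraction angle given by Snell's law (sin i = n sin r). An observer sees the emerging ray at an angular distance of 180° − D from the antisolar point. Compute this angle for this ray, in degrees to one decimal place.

40.6°

sin r = sin 65.8° / 1.336 = 0.9121/1.336 = 0.6827; r = 43.06°.
D = 2·65.8° − 4·43.06° + 180° = 131.60° − 172.23° + 180° = 139.37°.
Angle from antisolar point = 180° − D = 40.63°.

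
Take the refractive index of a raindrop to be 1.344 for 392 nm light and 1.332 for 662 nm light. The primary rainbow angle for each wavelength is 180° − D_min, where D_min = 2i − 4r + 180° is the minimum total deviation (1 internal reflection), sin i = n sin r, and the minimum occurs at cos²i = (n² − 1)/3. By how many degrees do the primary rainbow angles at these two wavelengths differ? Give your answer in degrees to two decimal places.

At 392 nm (n = 1.344): cos²i = 0.26878 → i = 58.772°, r = 39.512°, D_min = 139.495°, rainbow angle = 40.505°.
At 662 nm (n = 1.332): cos²i = 0.25807 → i = 59.469°, r = 40.290°, D_min = 137.776°, rainbow angle = 42.224°.
Angular width = |40.505° − 42.224°| = 1.719°.

1.72°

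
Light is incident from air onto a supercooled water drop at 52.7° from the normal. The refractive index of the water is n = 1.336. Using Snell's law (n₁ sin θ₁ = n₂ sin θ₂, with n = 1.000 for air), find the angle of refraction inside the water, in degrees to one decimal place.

36.5°

Snell: sin θ_r = sin θ_i / n = sin 52.7° / 1.336 = 0.7955 / 1.336 = 0.5954.
θ_r = arcsin(0.5954) = 36.54°.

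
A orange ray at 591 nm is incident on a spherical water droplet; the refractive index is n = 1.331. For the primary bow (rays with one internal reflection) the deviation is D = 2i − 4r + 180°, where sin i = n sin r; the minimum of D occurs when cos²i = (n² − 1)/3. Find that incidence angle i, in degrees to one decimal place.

cos²i = (1.331² − 1)/3 = (1.77156 − 1)/3 = 0.25719.
cos i = 0.50714, so i = 59.527°.

59.5°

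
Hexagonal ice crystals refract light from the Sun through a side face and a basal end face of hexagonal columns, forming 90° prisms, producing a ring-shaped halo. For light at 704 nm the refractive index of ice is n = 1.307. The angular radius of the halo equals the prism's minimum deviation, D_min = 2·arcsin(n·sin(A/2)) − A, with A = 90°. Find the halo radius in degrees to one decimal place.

n·sin(A/2) = 1.307 × sin 45° = 1.307 × 0.7071 = 0.9242.
D_min = 2·arcsin(0.9242) − 90° = 2 × 67.546° − 90° = 45.093°.

45.1°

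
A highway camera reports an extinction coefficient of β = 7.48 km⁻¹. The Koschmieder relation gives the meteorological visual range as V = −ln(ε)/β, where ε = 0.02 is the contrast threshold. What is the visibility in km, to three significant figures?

V = −ln(0.02) / 7.48 = 3.912 / 7.48 = 0.5230 km.

0.523 km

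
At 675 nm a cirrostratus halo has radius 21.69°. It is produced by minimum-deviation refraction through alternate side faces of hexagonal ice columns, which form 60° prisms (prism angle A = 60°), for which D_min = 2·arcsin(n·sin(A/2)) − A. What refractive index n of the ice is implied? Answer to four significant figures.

1.308

Rearranging: n = sin((D_min + A)/2) / sin(A/2).
(D_min + A)/2 = (21.69° + 60°)/2 = 40.845°.
n = sin 40.845° / sin 30° = 0.6540 / 0.5000 = 1.3080.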